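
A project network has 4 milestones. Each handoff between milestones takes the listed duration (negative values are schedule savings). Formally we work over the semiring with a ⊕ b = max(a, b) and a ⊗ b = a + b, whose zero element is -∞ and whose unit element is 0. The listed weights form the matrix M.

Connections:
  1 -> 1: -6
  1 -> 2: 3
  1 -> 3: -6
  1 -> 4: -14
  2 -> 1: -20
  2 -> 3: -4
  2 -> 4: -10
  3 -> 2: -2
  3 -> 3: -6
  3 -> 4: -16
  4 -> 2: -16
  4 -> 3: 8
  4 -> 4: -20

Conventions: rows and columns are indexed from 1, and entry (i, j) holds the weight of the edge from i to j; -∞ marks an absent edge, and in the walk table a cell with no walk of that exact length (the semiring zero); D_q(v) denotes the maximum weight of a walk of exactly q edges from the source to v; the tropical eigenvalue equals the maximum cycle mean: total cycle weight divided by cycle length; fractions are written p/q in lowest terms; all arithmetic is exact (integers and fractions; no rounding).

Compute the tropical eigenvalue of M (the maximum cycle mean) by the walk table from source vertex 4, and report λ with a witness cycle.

q=0: [-∞, -∞, -∞, 0]
q=1: [-∞, -16, 8, -20]
q=2: [-36, 6, 2, -8]
q=3: [-14, 0, 2, -4]
q=4: [-20, 0, 4, -10]
Optimal cycle mean attained by: cycle 2->4->3->2, total (-10) + 8 + (-2), length 3.
Answer: λ = -4/3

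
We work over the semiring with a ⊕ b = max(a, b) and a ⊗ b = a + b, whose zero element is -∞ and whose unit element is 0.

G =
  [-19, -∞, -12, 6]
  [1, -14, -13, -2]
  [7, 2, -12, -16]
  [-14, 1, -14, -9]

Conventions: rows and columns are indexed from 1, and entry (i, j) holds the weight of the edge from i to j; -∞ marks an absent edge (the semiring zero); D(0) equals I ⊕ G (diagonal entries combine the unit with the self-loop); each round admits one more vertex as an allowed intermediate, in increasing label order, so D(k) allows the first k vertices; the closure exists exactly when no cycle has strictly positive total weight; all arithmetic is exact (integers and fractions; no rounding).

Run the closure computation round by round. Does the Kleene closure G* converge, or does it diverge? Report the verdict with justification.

D(0):
  [0, -∞, -12, 6]
  [1, 0, -13, -2]
  [7, 2, 0, -16]
  [-14, 1, -14, 0]
D(1):
  [0, -∞, -12, 6]
  [1, 0, -11, 7]
  [7, 2, 0, 13]
  [-14, 1, -14, 0]
Detection: at round 2, diagonal entry (4, 4) turns strictly positive.
Key observation: the cycle 4->2->1->4 has total weight 1 + 1 + 6, which is strictly positive.
Answer: DIVERGES — positive cycle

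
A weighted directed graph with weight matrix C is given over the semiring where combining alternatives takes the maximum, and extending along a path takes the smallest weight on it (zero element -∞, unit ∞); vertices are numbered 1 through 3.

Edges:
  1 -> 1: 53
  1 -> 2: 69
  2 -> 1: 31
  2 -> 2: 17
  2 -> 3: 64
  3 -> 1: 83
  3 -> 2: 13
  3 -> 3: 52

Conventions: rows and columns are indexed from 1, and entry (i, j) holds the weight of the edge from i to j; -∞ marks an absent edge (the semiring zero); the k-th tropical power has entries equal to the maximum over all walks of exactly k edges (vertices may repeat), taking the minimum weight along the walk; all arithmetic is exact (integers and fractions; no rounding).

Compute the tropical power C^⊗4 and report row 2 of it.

C^⊗2:
  [53, 53, 64]
  [64, 31, 52]
  [53, 69, 52]
C^⊗3:
  [64, 53, 53]
  [53, 64, 52]
  [53, 53, 64]
C^⊗4:
  [53, 64, 53]
  [53, 53, 64]
  [64, 53, 53]
Answer: row 2 of C^⊗4 = [53, 53, 64]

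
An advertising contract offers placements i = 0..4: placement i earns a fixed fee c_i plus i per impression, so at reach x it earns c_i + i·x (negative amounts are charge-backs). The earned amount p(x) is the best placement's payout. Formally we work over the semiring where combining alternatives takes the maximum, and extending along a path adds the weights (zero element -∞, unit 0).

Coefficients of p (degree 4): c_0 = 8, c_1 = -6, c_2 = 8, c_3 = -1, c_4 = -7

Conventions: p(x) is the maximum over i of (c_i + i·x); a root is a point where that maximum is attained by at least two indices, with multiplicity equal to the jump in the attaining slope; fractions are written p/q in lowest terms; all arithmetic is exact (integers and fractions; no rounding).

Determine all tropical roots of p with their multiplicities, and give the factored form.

hull edge (i=0, c=8) to (i=2, c=8): slope 0, span 2
hull edge (i=2, c=8) to (i=4, c=-7): slope -15/2, span 2
Factored form: p(x) = -7 ⊗ (x ⊕ 0) ⊗ (x ⊕ 0) ⊗ (x ⊕ 15/2) ⊗ (x ⊕ 15/2)
Answer: roots = 0 (mult 2), 15/2 (mult 2)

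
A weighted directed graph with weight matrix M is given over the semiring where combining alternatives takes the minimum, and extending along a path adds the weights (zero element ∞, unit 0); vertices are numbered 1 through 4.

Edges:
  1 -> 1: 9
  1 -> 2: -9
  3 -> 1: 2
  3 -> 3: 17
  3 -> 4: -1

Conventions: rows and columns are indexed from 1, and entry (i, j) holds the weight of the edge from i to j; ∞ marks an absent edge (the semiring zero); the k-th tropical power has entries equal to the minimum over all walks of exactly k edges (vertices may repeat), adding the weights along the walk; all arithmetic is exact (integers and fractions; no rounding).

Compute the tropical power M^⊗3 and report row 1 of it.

M^⊗2:
  [18, 0, ∞, ∞]
  [∞, ∞, ∞, ∞]
  [11, -7, 34, 16]
  [∞, ∞, ∞, ∞]
M^⊗3:
  [27, 9, ∞, ∞]
  [∞, ∞, ∞, ∞]
  [20, 2, 51, 33]
  [∞, ∞, ∞, ∞]
Answer: row 1 of M^⊗3 = [27, 9, ∞, ∞]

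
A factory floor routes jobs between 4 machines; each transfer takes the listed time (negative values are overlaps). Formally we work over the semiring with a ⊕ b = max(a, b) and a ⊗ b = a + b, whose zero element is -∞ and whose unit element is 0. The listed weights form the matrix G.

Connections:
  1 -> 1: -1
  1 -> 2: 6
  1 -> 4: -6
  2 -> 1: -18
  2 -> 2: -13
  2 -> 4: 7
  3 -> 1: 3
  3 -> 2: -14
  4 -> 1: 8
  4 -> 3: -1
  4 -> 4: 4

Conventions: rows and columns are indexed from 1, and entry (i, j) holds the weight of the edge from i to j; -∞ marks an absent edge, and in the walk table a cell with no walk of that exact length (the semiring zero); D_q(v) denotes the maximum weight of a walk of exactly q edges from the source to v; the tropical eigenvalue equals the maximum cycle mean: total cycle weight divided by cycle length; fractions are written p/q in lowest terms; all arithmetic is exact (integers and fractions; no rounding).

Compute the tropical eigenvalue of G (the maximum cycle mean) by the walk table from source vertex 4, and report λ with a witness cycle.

q=0: [-∞, -∞, -∞, 0]
q=1: [8, -∞, -1, 4]
q=2: [12, 14, 3, 8]
q=3: [16, 18, 7, 21]
q=4: [29, 22, 20, 25]
Optimal cycle mean attained by: cycle 1->2->4->1, total 6 + 7 + 8, length 3.
Answer: λ = 7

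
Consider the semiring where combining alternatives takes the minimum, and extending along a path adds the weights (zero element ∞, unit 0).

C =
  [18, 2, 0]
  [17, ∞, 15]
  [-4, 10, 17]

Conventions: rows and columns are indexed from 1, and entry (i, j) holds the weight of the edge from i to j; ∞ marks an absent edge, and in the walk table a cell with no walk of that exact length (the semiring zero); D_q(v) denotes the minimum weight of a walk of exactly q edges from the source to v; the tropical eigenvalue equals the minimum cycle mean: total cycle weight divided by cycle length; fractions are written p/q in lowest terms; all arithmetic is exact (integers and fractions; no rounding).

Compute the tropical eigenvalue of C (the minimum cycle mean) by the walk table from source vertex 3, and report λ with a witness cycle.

q=0: [∞, ∞, 0]
q=1: [-4, 10, 17]
q=2: [13, -2, -4]
q=3: [-8, 6, 13]
Optimal cycle mean attained by: cycle 1->3->1, total 0 + (-4), length 2.
Answer: λ = -2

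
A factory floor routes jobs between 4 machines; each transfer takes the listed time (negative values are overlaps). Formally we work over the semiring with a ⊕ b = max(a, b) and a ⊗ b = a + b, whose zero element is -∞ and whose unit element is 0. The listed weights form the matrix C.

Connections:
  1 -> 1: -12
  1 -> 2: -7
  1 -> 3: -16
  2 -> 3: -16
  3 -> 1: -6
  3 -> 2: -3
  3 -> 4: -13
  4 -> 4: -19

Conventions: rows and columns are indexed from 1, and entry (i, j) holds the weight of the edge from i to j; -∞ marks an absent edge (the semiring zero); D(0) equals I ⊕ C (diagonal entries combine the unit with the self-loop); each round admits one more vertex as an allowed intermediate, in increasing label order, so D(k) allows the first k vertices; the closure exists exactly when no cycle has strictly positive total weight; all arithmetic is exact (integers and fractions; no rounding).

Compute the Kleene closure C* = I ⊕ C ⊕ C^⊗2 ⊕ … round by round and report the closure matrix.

D(0):
  [0, -7, -16, -∞]
  [-∞, 0, -16, -∞]
  [-6, -3, 0, -13]
  [-∞, -∞, -∞, 0]
D(1):
  [0, -7, -16, -∞]
  [-∞, 0, -16, -∞]
  [-6, -3, 0, -13]
  [-∞, -∞, -∞, 0]
D(2):
  [0, -7, -16, -∞]
  [-∞, 0, -16, -∞]
  [-6, -3, 0, -13]
  [-∞, -∞, -∞, 0]
D(3):
  [0, -7, -16, -29]
  [-22, 0, -16, -29]
  [-6, -3, 0, -13]
  [-∞, -∞, -∞, 0]
D(4):
  [0, -7, -16, -29]
  [-22, 0, -16, -29]
  [-6, -3, 0, -13]
  [-∞, -∞, -∞, 0]
Answer: C* = [[0, -7, -16, -29], [-22, 0, -16, -29], [-6, -3, 0, -13], [-∞, -∞, -∞, 0]]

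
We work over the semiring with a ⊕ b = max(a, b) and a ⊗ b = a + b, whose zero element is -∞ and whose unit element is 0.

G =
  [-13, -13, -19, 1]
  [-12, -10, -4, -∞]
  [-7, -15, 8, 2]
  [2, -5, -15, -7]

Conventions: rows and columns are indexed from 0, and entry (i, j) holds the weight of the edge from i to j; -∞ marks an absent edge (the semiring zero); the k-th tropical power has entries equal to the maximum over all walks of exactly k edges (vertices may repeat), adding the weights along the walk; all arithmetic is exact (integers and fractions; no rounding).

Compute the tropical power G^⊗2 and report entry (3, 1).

G^⊗2:
  [3, -4, -11, -6]
  [-11, -19, 4, -2]
  [4, -3, 16, 10]
  [-5, -11, -7, 3]
Key observation: the optimum is the walk 3->0->1, with weight 2 + (-13) = -11.
Optimal value attained by: walk 3->0->1.
Answer: (G^⊗2)[3][1] = -11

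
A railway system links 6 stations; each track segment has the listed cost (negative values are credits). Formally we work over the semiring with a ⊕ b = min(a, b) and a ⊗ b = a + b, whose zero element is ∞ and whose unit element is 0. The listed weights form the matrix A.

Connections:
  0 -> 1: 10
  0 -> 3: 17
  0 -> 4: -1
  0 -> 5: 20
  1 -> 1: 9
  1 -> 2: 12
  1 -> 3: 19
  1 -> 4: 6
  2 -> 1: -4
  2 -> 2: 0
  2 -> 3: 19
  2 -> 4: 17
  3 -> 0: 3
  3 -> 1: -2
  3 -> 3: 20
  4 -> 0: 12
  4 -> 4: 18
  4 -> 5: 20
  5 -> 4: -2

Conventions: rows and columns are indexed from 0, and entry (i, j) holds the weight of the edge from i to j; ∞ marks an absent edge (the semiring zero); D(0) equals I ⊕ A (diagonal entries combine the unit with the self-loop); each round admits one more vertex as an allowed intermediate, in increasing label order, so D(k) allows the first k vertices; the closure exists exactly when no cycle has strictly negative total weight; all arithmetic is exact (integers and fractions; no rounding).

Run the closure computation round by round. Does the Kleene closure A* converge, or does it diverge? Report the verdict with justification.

D(0):
  [0, 10, ∞, 17, -1, 20]
  [∞, 0, 12, 19, 6, ∞]
  [∞, -4, 0, 19, 17, ∞]
  [3, -2, ∞, 0, ∞, ∞]
  [12, ∞, ∞, ∞, 0, 20]
  [∞, ∞, ∞, ∞, -2, 0]
D(1):
  [0, 10, ∞, 17, -1, 20]
  [∞, 0, 12, 19, 6, ∞]
  [∞, -4, 0, 19, 17, ∞]
  [3, -2, ∞, 0, 2, 23]
  [12, 22, ∞, 29, 0, 20]
  [∞, ∞, ∞, ∞, -2, 0]
D(2):
  [0, 10, 22, 17, -1, 20]
  [∞, 0, 12, 19, 6, ∞]
  [∞, -4, 0, 15, 2, ∞]
  [3, -2, 10, 0, 2, 23]
  [12, 22, 34, 29, 0, 20]
  [∞, ∞, ∞, ∞, -2, 0]
D(3):
  [0, 10, 22, 17, -1, 20]
  [∞, 0, 12, 19, 6, ∞]
  [∞, -4, 0, 15, 2, ∞]
  [3, -2, 10, 0, 2, 23]
  [12, 22, 34, 29, 0, 20]
  [∞, ∞, ∞, ∞, -2, 0]
D(4):
  [0, 10, 22, 17, -1, 20]
  [22, 0, 12, 19, 6, 42]
  [18, -4, 0, 15, 2, 38]
  [3, -2, 10, 0, 2, 23]
  [12, 22, 34, 29, 0, 20]
  [∞, ∞, ∞, ∞, -2, 0]
D(5):
  [0, 10, 22, 17, -1, 19]
  [18, 0, 12, 19, 6, 26]
  [14, -4, 0, 15, 2, 22]
  [3, -2, 10, 0, 2, 22]
  [12, 22, 34, 29, 0, 20]
  [10, 20, 32, 27, -2, 0]
D(6):
  [0, 10, 22, 17, -1, 19]
  [18, 0, 12, 19, 6, 26]
  [14, -4, 0, 15, 2, 22]
  [3, -2, 10, 0, 2, 22]
  [12, 22, 34, 29, 0, 20]
  [10, 20, 32, 27, -2, 0]
Key observation: every diagonal entry stays at the unit through all rounds, so no improving cycle exists.
Answer: CONVERGES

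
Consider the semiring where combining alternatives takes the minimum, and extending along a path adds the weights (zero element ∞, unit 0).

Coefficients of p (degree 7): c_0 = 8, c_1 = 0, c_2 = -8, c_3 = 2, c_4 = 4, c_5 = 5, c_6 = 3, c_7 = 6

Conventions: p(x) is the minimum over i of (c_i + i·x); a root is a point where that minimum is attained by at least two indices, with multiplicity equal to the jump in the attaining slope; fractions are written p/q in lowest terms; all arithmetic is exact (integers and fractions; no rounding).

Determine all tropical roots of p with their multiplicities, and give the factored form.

hull edge (i=0, c=8) to (i=2, c=-8): slope -8, span 2
hull edge (i=2, c=-8) to (i=6, c=3): slope 11/4, span 4
hull edge (i=6, c=3) to (i=7, c=6): slope 3, span 1
Factored form: p(x) = 6 ⊗ (x ⊕ (-3)) ⊗ (x ⊕ (-11/4)) ⊗ (x ⊕ (-11/4)) ⊗ (x ⊕ (-11/4)) ⊗ (x ⊕ (-11/4)) ⊗ (x ⊕ 8) ⊗ (x ⊕ 8)
Answer: roots = -3 (mult 1), -11/4 (mult 4), 8 (mult 2)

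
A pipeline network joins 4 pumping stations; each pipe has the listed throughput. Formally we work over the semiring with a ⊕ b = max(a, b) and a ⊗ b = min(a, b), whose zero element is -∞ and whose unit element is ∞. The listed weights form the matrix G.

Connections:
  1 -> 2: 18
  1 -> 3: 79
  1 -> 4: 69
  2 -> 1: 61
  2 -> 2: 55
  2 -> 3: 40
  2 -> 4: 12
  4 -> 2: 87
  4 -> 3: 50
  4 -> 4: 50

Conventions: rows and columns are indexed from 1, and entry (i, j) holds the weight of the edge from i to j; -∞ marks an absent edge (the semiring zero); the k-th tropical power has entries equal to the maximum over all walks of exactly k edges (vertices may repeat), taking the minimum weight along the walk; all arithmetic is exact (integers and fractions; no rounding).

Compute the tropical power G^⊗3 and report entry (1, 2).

G^⊗2:
  [18, 69, 50, 50]
  [55, 55, 61, 61]
  [-∞, -∞, -∞, -∞]
  [61, 55, 50, 50]
G^⊗3:
  [61, 55, 50, 50]
  [55, 61, 55, 55]
  [-∞, -∞, -∞, -∞]
  [55, 55, 61, 61]
Key observation: the optimum is the walk 1->4->2->2, with weight 69 min 87 min 55 = 55.
Optimal value attained by: walk 1->4->2->2.
Answer: (G^⊗3)[1][2] = 55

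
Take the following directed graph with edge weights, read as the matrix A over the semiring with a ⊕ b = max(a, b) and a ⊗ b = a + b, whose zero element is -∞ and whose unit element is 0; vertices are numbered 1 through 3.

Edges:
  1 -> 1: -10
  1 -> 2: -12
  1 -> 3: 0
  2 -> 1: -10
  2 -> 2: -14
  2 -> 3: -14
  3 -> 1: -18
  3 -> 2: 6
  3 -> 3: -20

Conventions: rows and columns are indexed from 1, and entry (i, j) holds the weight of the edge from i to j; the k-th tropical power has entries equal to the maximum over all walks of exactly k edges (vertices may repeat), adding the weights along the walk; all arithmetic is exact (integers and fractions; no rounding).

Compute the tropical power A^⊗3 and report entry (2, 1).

A^⊗2:
  [-18, 6, -10]
  [-20, -8, -10]
  [-4, -8, -8]
A^⊗3:
  [-4, -4, -8]
  [-18, -4, -20]
  [-14, -2, -4]
Key observation: the optimum is the walk 2->3->2->1, with weight (-14) + 6 + (-10) = -18.
Optimal value attained by: walk 2->3->2->1.
Answer: (A^⊗3)[2][1] = -18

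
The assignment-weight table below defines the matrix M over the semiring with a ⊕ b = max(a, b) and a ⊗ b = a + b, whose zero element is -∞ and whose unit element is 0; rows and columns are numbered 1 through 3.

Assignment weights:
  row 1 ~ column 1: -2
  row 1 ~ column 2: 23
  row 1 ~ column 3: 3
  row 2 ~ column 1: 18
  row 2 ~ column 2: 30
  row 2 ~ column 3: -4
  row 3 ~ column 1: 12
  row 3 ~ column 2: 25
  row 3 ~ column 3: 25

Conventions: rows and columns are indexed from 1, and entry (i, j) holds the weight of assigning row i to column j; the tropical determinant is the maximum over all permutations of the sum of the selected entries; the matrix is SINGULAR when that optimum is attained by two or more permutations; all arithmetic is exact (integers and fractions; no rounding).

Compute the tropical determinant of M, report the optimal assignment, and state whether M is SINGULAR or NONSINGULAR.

σ = (1, 2, 3): (-2) + 30 + 25 = 53
σ = (1, 3, 2): (-2) + (-4) + 25 = 19
σ = (2, 1, 3): 23 + 18 + 25 = 66
σ = (2, 3, 1): 23 + (-4) + 12 = 31
σ = (3, 1, 2): 3 + 18 + 25 = 46
σ = (3, 2, 1): 3 + 30 + 12 = 45
Optimal value attained by: σ = (2, 1, 3).
Answer: det⊕(M) = 66; verdict: NONSINGULAR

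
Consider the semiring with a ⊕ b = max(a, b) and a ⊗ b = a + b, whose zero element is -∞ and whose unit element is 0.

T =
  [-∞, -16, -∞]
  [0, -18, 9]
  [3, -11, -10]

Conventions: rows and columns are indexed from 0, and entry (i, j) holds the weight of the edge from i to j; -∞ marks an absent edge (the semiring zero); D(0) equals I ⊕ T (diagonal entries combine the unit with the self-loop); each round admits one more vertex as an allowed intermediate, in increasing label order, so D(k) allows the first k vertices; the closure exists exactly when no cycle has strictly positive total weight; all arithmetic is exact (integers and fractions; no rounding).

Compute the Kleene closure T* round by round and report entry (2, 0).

D(0):
  [0, -16, -∞]
  [0, 0, 9]
  [3, -11, 0]
D(1):
  [0, -16, -∞]
  [0, 0, 9]
  [3, -11, 0]
D(2):
  [0, -16, -7]
  [0, 0, 9]
  [3, -11, 0]
D(3):
  [0, -16, -7]
  [12, 0, 9]
  [3, -11, 0]
Answer: T*[2][0] = 3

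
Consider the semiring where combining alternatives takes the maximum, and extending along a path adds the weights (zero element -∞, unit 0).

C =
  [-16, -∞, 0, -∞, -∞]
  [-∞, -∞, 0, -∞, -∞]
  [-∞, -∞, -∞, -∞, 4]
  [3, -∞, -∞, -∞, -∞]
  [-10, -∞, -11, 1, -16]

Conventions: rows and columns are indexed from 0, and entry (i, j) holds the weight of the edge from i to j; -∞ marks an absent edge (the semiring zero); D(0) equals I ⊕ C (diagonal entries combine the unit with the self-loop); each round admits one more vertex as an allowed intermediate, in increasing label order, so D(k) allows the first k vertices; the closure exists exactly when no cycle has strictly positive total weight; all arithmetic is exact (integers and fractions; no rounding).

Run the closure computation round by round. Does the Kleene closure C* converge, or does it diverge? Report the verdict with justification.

D(0):
  [0, -∞, 0, -∞, -∞]
  [-∞, 0, 0, -∞, -∞]
  [-∞, -∞, 0, -∞, 4]
  [3, -∞, -∞, 0, -∞]
  [-10, -∞, -11, 1, 0]
D(1):
  [0, -∞, 0, -∞, -∞]
  [-∞, 0, 0, -∞, -∞]
  [-∞, -∞, 0, -∞, 4]
  [3, -∞, 3, 0, -∞]
  [-10, -∞, -10, 1, 0]
D(2):
  [0, -∞, 0, -∞, -∞]
  [-∞, 0, 0, -∞, -∞]
  [-∞, -∞, 0, -∞, 4]
  [3, -∞, 3, 0, -∞]
  [-10, -∞, -10, 1, 0]
D(3):
  [0, -∞, 0, -∞, 4]
  [-∞, 0, 0, -∞, 4]
  [-∞, -∞, 0, -∞, 4]
  [3, -∞, 3, 0, 7]
  [-10, -∞, -10, 1, 0]
Detection: at round 4, diagonal entry (4, 4) turns strictly positive.
Key observation: the cycle 4->3->0->2->4 has total weight 1 + 3 + 0 + 4, which is strictly positive.
Answer: DIVERGES — positive cycle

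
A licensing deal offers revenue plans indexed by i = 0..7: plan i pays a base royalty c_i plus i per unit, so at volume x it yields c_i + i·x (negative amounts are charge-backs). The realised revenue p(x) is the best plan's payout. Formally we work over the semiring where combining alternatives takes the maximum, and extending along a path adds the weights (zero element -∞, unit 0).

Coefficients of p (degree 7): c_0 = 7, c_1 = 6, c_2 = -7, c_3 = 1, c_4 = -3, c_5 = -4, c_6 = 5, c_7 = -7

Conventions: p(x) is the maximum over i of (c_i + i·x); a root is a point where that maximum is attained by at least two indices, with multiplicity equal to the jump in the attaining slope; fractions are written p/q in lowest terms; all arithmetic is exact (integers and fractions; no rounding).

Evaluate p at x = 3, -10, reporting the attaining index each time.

p(3) = max(7+0·3=7, 6+1·3=9, -7+2·3=-1, 1+3·3=10, -3+4·3=9, -4+5·3=11, 5+6·3=23, -7+7·3=14) = 23 (attained by i=6)
p(-10) = max(7+0·(-10)=7, 6+1·(-10)=-4, -7+2·(-10)=-27, 1+3·(-10)=-29, -3+4·(-10)=-43, -4+5·(-10)=-54, 5+6·(-10)=-55, -7+7·(-10)=-77) = 7 (attained by i=0)
Answer: p(3) = 23; p(-10) = 7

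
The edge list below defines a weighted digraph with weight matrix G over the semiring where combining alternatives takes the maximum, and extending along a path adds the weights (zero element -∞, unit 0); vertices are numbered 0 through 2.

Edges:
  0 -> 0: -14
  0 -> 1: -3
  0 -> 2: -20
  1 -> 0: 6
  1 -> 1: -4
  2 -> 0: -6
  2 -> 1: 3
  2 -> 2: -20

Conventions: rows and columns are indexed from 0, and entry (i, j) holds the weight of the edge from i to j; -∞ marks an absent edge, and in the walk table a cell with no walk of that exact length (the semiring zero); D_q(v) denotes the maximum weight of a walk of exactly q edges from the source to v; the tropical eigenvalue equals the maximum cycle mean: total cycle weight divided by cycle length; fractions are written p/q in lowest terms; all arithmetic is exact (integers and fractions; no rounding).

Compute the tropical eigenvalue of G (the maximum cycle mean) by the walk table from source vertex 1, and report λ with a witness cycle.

q=0: [-∞, 0, -∞]
q=1: [6, -4, -∞]
q=2: [2, 3, -14]
q=3: [9, -1, -18]
Optimal cycle mean attained by: cycle 0->1->0, total (-3) + 6, length 2.
Answer: λ = 3/2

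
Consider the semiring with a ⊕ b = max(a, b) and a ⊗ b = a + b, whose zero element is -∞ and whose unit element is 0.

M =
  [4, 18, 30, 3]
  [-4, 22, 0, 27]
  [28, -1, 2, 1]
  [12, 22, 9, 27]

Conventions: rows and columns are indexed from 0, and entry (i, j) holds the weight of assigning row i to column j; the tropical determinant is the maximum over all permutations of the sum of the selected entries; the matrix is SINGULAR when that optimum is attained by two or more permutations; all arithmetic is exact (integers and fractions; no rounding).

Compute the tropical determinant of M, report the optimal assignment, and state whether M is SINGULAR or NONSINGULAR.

σ = (0, 1, 2, 3): 4 + 22 + 2 + 27 = 55
σ = (0, 1, 3, 2): 4 + 22 + 1 + 9 = 36
σ = (0, 2, 1, 3): 4 + 0 + (-1) + 27 = 30
σ = (0, 2, 3, 1): 4 + 0 + 1 + 22 = 27
σ = (0, 3, 1, 2): 4 + 27 + (-1) + 9 = 39
σ = (0, 3, 2, 1): 4 + 27 + 2 + 22 = 55
σ = (1, 0, 2, 3): 18 + (-4) + 2 + 27 = 43
σ = (1, 0, 3, 2): 18 + (-4) + 1 + 9 = 24
σ = (1, 2, 0, 3): 18 + 0 + 28 + 27 = 73
σ = (1, 2, 3, 0): 18 + 0 + 1 + 12 = 31
σ = (1, 3, 0, 2): 18 + 27 + 28 + 9 = 82
σ = (1, 3, 2, 0): 18 + 27 + 2 + 12 = 59
σ = (2, 0, 1, 3): 30 + (-4) + (-1) + 27 = 52
σ = (2, 0, 3, 1): 30 + (-4) + 1 + 22 = 49
σ = (2, 1, 0, 3): 30 + 22 + 28 + 27 = 107
σ = (2, 1, 3, 0): 30 + 22 + 1 + 12 = 65
σ = (2, 3, 0, 1): 30 + 27 + 28 + 22 = 107
σ = (2, 3, 1, 0): 30 + 27 + (-1) + 12 = 68
σ = (3, 0, 1, 2): 3 + (-4) + (-1) + 9 = 7
σ = (3, 0, 2, 1): 3 + (-4) + 2 + 22 = 23
σ = (3, 1, 0, 2): 3 + 22 + 28 + 9 = 62
σ = (3, 1, 2, 0): 3 + 22 + 2 + 12 = 39
σ = (3, 2, 0, 1): 3 + 0 + 28 + 22 = 53
σ = (3, 2, 1, 0): 3 + 0 + (-1) + 12 = 14
Optimal value attained by: σ = (2, 1, 0, 3).
Answer: det⊕(M) = 107; verdict: SINGULAR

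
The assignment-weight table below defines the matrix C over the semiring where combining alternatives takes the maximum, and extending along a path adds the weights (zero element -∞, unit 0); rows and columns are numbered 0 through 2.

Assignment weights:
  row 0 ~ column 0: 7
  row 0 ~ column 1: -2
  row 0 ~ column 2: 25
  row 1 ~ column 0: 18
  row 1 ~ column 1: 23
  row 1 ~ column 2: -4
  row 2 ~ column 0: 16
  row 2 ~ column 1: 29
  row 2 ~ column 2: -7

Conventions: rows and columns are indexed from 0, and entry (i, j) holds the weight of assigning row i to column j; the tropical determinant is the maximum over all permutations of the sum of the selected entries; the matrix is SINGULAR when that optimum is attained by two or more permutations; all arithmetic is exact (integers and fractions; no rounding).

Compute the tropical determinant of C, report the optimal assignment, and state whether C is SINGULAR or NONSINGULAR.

σ = (0, 1, 2): 7 + 23 + (-7) = 23
σ = (0, 2, 1): 7 + (-4) + 29 = 32
σ = (1, 0, 2): (-2) + 18 + (-7) = 9
σ = (1, 2, 0): (-2) + (-4) + 16 = 10
σ = (2, 0, 1): 25 + 18 + 29 = 72
σ = (2, 1, 0): 25 + 23 + 16 = 64
Optimal value attained by: σ = (2, 0, 1).
Answer: det⊕(C) = 72; verdict: NONSINGULAR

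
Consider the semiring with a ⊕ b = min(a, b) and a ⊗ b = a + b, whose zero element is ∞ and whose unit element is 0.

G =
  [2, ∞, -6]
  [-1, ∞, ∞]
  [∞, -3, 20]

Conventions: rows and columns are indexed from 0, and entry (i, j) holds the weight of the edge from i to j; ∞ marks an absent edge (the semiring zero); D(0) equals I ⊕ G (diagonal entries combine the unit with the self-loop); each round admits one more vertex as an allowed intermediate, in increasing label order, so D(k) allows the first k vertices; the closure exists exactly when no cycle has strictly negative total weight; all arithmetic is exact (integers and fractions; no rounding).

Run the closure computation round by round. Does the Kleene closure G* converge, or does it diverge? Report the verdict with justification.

D(0):
  [0, ∞, -6]
  [-1, 0, ∞]
  [∞, -3, 0]
D(1):
  [0, ∞, -6]
  [-1, 0, -7]
  [∞, -3, 0]
Detection: at round 2, diagonal entry (2, 2) turns strictly negative.
Key observation: the cycle 2->1->0->2 has total weight (-3) + (-1) + (-6), which is strictly negative.
Answer: DIVERGES — negative cycle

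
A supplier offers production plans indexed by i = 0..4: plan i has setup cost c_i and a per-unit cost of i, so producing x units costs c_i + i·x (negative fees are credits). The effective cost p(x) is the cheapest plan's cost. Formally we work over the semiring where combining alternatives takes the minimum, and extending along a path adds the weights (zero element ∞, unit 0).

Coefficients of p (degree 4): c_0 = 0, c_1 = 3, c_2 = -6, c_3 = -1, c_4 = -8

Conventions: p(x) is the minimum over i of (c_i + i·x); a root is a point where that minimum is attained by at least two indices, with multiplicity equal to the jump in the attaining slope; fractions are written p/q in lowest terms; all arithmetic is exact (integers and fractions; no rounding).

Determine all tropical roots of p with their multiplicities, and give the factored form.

hull edge (i=0, c=0) to (i=2, c=-6): slope -3, span 2
hull edge (i=2, c=-6) to (i=4, c=-8): slope -1, span 2
Factored form: p(x) = -8 ⊗ (x ⊕ 1) ⊗ (x ⊕ 1) ⊗ (x ⊕ 3) ⊗ (x ⊕ 3)
Answer: roots = 1 (mult 2), 3 (mult 2)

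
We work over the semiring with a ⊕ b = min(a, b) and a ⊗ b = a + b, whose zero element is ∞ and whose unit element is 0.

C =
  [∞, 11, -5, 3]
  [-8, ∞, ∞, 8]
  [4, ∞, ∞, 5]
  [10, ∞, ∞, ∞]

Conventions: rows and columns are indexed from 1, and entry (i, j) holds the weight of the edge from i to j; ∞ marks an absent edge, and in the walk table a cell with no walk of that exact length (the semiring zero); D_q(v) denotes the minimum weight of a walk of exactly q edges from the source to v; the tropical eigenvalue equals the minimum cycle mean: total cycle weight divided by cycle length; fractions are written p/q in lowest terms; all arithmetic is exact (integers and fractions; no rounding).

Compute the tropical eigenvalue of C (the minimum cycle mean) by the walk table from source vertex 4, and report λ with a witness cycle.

q=0: [∞, ∞, ∞, 0]
q=1: [10, ∞, ∞, ∞]
q=2: [∞, 21, 5, 13]
q=3: [9, ∞, ∞, 10]
q=4: [20, 20, 4, 12]
Optimal cycle mean attained by: cycle 1->3->1, total (-5) + 4, length 2.
Answer: λ = -1/2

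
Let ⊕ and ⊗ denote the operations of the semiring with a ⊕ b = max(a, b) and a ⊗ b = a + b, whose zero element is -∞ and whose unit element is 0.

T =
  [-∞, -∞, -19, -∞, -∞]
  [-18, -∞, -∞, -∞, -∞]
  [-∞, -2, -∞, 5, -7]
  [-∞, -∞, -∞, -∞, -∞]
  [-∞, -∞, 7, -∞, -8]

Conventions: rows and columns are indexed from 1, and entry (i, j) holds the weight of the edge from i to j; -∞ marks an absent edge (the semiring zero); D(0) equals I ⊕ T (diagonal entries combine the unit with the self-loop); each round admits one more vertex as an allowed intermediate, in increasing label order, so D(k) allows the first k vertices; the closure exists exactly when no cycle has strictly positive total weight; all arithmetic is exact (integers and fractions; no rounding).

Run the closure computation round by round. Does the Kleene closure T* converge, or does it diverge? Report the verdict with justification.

D(0):
  [0, -∞, -19, -∞, -∞]
  [-18, 0, -∞, -∞, -∞]
  [-∞, -2, 0, 5, -7]
  [-∞, -∞, -∞, 0, -∞]
  [-∞, -∞, 7, -∞, 0]
D(1):
  [0, -∞, -19, -∞, -∞]
  [-18, 0, -37, -∞, -∞]
  [-∞, -2, 0, 5, -7]
  [-∞, -∞, -∞, 0, -∞]
  [-∞, -∞, 7, -∞, 0]
D(2):
  [0, -∞, -19, -∞, -∞]
  [-18, 0, -37, -∞, -∞]
  [-20, -2, 0, 5, -7]
  [-∞, -∞, -∞, 0, -∞]
  [-∞, -∞, 7, -∞, 0]
D(3):
  [0, -21, -19, -14, -26]
  [-18, 0, -37, -32, -44]
  [-20, -2, 0, 5, -7]
  [-∞, -∞, -∞, 0, -∞]
  [-13, 5, 7, 12, 0]
D(4):
  [0, -21, -19, -14, -26]
  [-18, 0, -37, -32, -44]
  [-20, -2, 0, 5, -7]
  [-∞, -∞, -∞, 0, -∞]
  [-13, 5, 7, 12, 0]
D(5):
  [0, -21, -19, -14, -26]
  [-18, 0, -37, -32, -44]
  [-20, -2, 0, 5, -7]
  [-∞, -∞, -∞, 0, -∞]
  [-13, 5, 7, 12, 0]
Key observation: every diagonal entry stays at the unit through all rounds, so no improving cycle exists.
Answer: CONVERGES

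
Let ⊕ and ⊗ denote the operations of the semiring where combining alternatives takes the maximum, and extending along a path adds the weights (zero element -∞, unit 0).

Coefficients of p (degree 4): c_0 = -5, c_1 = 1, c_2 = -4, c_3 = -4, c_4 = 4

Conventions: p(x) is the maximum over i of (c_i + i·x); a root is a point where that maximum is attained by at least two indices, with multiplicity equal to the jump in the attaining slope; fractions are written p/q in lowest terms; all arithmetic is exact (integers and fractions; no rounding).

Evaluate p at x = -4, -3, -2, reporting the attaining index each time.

p(-4) = max(-5+0·(-4)=-5, 1+1·(-4)=-3, -4+2·(-4)=-12, -4+3·(-4)=-16, 4+4·(-4)=-12) = -3 (attained by i=1)
p(-3) = max(-5+0·(-3)=-5, 1+1·(-3)=-2, -4+2·(-3)=-10, -4+3·(-3)=-13, 4+4·(-3)=-8) = -2 (attained by i=1)
p(-2) = max(-5+0·(-2)=-5, 1+1·(-2)=-1, -4+2·(-2)=-8, -4+3·(-2)=-10, 4+4·(-2)=-4) = -1 (attained by i=1)
Answer: p(-4) = -3; p(-3) = -2; p(-2) = -1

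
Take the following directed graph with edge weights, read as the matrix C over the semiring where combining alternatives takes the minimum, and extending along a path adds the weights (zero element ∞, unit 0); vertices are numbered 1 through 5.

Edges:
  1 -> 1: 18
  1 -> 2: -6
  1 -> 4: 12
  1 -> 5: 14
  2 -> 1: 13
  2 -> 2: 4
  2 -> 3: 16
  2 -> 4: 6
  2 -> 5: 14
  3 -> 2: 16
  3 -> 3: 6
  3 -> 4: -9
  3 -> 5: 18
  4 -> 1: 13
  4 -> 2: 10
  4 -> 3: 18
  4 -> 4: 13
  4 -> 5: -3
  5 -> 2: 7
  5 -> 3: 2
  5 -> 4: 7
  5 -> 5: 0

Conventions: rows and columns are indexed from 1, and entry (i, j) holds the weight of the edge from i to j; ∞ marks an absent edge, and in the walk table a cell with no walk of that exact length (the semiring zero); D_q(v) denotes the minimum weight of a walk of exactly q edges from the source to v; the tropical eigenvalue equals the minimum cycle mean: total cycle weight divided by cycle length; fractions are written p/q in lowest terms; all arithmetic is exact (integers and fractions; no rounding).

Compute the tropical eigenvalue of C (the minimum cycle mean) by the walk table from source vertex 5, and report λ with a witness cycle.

q=0: [∞, ∞, ∞, ∞, 0]
q=1: [∞, 7, 2, 7, 0]
q=2: [20, 7, 2, -7, 0]
q=3: [6, 3, 2, -7, -10]
q=4: [6, -3, -8, -7, -10]
q=5: [6, -3, -8, -17, -10]
Optimal cycle mean attained by: cycle 3->4->5->3, total (-9) + (-3) + 2, length 3.
Answer: λ = -10/3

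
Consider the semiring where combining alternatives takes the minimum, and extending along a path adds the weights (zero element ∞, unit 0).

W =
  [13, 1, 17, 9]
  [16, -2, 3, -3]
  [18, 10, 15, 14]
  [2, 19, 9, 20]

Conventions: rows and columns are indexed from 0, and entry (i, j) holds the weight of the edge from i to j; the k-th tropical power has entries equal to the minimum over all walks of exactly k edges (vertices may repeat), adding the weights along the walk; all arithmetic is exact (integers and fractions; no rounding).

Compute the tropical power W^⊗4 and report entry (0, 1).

W^⊗2:
  [11, -1, 4, -2]
  [-1, -4, 1, -5]
  [16, 8, 13, 7]
  [15, 3, 19, 11]
W^⊗3:
  [0, -3, 2, -4]
  [-3, -6, -1, -7]
  [9, 6, 11, 5]
  [13, 1, 6, 0]
W^⊗4:
  [-2, -5, 0, -6]
  [-5, -8, -3, -9]
  [7, 4, 9, 3]
  [2, -1, 4, -2]
Key observation: the optimum is the walk 0->1->1->1->1, with weight 1 + (-2) + (-2) + (-2) = -5.
Optimal value attained by: walk 0->1->1->1->1.
Answer: (W^⊗4)[0][1] = -5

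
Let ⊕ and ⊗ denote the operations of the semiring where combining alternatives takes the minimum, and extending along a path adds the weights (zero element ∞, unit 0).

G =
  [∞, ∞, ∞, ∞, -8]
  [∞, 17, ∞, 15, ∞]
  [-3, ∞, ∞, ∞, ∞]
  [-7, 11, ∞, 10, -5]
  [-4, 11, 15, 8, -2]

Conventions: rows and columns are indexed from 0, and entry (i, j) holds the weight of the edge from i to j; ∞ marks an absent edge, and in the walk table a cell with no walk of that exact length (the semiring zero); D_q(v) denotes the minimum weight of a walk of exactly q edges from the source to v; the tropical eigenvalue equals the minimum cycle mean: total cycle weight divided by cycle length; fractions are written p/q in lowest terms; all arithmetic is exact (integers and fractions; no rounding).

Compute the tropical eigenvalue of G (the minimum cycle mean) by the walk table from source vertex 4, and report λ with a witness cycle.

q=0: [∞, ∞, ∞, ∞, 0]
q=1: [-4, 11, 15, 8, -2]
q=2: [-6, 9, 13, 6, -12]
q=3: [-16, -1, 3, -4, -14]
q=4: [-18, -3, 1, -6, -24]
q=5: [-28, -13, -9, -16, -26]
Optimal cycle mean attained by: cycle 0->4->0, total (-8) + (-4), length 2.
Answer: λ = -6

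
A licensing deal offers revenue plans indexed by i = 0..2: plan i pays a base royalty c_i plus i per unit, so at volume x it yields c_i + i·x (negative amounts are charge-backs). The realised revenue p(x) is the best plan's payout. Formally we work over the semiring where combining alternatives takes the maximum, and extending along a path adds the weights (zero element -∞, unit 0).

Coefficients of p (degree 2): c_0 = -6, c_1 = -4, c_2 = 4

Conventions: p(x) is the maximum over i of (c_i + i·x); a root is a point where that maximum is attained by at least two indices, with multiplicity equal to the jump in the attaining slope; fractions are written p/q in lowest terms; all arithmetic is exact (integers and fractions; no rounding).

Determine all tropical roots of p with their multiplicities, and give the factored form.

hull edge (i=0, c=-6) to (i=2, c=4): slope 5, span 2
Factored form: p(x) = 4 ⊗ (x ⊕ (-5)) ⊗ (x ⊕ (-5))
Answer: roots = -5 (mult 2)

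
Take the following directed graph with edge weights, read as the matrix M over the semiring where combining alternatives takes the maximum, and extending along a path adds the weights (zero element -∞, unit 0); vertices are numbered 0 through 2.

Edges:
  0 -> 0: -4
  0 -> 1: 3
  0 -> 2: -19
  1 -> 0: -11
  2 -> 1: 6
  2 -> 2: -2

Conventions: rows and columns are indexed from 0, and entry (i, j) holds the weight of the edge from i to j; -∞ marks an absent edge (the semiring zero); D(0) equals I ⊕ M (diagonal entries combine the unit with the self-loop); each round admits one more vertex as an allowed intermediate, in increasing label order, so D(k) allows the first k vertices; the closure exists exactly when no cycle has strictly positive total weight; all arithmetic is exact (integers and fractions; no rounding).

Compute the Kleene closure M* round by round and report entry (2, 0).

D(0):
  [0, 3, -19]
  [-11, 0, -∞]
  [-∞, 6, 0]
D(1):
  [0, 3, -19]
  [-11, 0, -30]
  [-∞, 6, 0]
D(2):
  [0, 3, -19]
  [-11, 0, -30]
  [-5, 6, 0]
D(3):
  [0, 3, -19]
  [-11, 0, -30]
  [-5, 6, 0]
Answer: M*[2][0] = -5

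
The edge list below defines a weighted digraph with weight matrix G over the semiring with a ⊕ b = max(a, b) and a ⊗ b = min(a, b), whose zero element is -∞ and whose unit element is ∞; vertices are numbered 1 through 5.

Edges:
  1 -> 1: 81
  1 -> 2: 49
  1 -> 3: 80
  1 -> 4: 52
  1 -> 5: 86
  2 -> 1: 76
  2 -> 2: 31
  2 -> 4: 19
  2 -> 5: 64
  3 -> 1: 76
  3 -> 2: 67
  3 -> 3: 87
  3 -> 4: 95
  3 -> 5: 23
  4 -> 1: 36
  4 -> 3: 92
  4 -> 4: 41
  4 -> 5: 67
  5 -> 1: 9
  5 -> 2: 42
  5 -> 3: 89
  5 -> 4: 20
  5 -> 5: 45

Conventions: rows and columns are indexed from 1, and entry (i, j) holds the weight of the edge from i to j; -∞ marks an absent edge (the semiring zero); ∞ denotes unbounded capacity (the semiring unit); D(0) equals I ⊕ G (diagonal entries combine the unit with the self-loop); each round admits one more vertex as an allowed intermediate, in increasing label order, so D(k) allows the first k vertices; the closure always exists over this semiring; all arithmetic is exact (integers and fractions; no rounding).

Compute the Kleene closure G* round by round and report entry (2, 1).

D(0):
  [∞, 49, 80, 52, 86]
  [76, ∞, -∞, 19, 64]
  [76, 67, ∞, 95, 23]
  [36, -∞, 92, ∞, 67]
  [9, 42, 89, 20, ∞]
D(1):
  [∞, 49, 80, 52, 86]
  [76, ∞, 76, 52, 76]
  [76, 67, ∞, 95, 76]
  [36, 36, 92, ∞, 67]
  [9, 42, 89, 20, ∞]
D(2):
  [∞, 49, 80, 52, 86]
  [76, ∞, 76, 52, 76]
  [76, 67, ∞, 95, 76]
  [36, 36, 92, ∞, 67]
  [42, 42, 89, 42, ∞]
D(3):
  [∞, 67, 80, 80, 86]
  [76, ∞, 76, 76, 76]
  [76, 67, ∞, 95, 76]
  [76, 67, 92, ∞, 76]
  [76, 67, 89, 89, ∞]
D(4):
  [∞, 67, 80, 80, 86]
  [76, ∞, 76, 76, 76]
  [76, 67, ∞, 95, 76]
  [76, 67, 92, ∞, 76]
  [76, 67, 89, 89, ∞]
D(5):
  [∞, 67, 86, 86, 86]
  [76, ∞, 76, 76, 76]
  [76, 67, ∞, 95, 76]
  [76, 67, 92, ∞, 76]
  [76, 67, 89, 89, ∞]
Answer: G*[2][1] = 76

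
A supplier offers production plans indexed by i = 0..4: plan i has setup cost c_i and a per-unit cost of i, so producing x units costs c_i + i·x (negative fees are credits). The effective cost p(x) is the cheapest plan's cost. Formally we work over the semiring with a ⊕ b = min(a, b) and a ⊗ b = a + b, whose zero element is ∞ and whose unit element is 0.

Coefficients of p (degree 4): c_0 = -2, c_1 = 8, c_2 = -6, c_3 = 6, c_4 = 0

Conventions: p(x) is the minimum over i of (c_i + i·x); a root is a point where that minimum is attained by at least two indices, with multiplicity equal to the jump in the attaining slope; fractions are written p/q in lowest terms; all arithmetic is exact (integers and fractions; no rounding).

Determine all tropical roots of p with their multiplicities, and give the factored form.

hull edge (i=0, c=-2) to (i=2, c=-6): slope -2, span 2
hull edge (i=2, c=-6) to (i=4, c=0): slope 3, span 2
Factored form: p(x) = 0 ⊗ (x ⊕ (-3)) ⊗ (x ⊕ (-3)) ⊗ (x ⊕ 2) ⊗ (x ⊕ 2)
Answer: roots = -3 (mult 2), 2 (mult 2)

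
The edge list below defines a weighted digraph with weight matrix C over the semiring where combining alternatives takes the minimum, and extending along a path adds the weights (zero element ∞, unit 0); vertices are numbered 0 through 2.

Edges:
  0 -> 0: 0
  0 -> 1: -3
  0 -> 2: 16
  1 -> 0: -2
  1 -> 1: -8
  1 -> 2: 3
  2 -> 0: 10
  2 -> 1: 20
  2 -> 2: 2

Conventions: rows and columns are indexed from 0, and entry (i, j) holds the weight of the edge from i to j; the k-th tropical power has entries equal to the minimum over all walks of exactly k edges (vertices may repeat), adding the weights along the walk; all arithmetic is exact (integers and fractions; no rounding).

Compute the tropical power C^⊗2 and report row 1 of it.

C^⊗2:
  [-5, -11, 0]
  [-10, -16, -5]
  [10, 7, 4]
Answer: row 1 of C^⊗2 = [-10, -16, -5]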